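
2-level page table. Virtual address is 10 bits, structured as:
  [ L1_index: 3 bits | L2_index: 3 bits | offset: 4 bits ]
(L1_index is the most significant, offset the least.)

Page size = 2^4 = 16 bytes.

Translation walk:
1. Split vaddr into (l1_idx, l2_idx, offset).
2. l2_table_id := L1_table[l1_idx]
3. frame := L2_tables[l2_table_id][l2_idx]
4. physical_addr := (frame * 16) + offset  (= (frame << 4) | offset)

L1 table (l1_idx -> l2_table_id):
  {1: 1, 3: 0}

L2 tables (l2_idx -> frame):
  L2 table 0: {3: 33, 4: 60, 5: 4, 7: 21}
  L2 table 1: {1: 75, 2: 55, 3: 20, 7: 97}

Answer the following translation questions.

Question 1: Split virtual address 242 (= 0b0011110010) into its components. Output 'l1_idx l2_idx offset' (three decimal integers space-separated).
Answer: 1 7 2

Derivation:
vaddr = 242 = 0b0011110010
  top 3 bits -> l1_idx = 1
  next 3 bits -> l2_idx = 7
  bottom 4 bits -> offset = 2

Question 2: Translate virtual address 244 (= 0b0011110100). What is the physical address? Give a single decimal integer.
vaddr = 244 = 0b0011110100
Split: l1_idx=1, l2_idx=7, offset=4
L1[1] = 1
L2[1][7] = 97
paddr = 97 * 16 + 4 = 1556

Answer: 1556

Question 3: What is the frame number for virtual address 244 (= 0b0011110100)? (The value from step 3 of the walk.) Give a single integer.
vaddr = 244: l1_idx=1, l2_idx=7
L1[1] = 1; L2[1][7] = 97

Answer: 97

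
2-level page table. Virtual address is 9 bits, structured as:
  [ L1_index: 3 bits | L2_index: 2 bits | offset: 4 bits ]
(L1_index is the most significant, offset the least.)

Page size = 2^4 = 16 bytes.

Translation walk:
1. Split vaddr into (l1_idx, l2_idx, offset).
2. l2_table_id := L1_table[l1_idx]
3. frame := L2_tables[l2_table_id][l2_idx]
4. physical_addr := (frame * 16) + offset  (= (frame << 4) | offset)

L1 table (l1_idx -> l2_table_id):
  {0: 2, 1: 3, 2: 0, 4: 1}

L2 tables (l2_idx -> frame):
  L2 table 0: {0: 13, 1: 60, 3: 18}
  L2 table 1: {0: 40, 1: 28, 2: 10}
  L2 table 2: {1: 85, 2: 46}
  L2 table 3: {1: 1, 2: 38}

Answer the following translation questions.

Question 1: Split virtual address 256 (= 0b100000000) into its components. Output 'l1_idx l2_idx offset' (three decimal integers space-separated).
vaddr = 256 = 0b100000000
  top 3 bits -> l1_idx = 4
  next 2 bits -> l2_idx = 0
  bottom 4 bits -> offset = 0

Answer: 4 0 0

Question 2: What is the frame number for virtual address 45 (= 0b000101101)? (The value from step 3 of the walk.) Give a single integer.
vaddr = 45: l1_idx=0, l2_idx=2
L1[0] = 2; L2[2][2] = 46

Answer: 46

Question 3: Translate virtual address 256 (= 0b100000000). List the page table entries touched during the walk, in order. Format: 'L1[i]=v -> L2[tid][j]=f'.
Answer: L1[4]=1 -> L2[1][0]=40

Derivation:
vaddr = 256 = 0b100000000
Split: l1_idx=4, l2_idx=0, offset=0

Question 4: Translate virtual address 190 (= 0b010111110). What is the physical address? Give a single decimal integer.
vaddr = 190 = 0b010111110
Split: l1_idx=2, l2_idx=3, offset=14
L1[2] = 0
L2[0][3] = 18
paddr = 18 * 16 + 14 = 302

Answer: 302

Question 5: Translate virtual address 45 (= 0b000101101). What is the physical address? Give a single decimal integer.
Answer: 749

Derivation:
vaddr = 45 = 0b000101101
Split: l1_idx=0, l2_idx=2, offset=13
L1[0] = 2
L2[2][2] = 46
paddr = 46 * 16 + 13 = 749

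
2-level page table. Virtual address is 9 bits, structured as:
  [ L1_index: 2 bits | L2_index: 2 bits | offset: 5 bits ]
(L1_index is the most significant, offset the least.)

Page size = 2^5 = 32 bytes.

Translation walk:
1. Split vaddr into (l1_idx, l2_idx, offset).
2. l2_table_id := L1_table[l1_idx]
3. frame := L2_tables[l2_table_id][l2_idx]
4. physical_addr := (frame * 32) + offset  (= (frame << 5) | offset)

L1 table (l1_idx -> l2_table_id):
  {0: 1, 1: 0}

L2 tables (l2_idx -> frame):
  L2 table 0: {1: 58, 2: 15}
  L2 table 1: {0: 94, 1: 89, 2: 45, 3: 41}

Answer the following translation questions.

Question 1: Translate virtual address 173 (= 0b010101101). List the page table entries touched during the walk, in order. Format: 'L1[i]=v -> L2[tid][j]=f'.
Answer: L1[1]=0 -> L2[0][1]=58

Derivation:
vaddr = 173 = 0b010101101
Split: l1_idx=1, l2_idx=1, offset=13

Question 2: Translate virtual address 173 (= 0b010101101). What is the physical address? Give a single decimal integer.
Answer: 1869

Derivation:
vaddr = 173 = 0b010101101
Split: l1_idx=1, l2_idx=1, offset=13
L1[1] = 0
L2[0][1] = 58
paddr = 58 * 32 + 13 = 1869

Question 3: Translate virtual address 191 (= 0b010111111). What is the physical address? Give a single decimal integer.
vaddr = 191 = 0b010111111
Split: l1_idx=1, l2_idx=1, offset=31
L1[1] = 0
L2[0][1] = 58
paddr = 58 * 32 + 31 = 1887

Answer: 1887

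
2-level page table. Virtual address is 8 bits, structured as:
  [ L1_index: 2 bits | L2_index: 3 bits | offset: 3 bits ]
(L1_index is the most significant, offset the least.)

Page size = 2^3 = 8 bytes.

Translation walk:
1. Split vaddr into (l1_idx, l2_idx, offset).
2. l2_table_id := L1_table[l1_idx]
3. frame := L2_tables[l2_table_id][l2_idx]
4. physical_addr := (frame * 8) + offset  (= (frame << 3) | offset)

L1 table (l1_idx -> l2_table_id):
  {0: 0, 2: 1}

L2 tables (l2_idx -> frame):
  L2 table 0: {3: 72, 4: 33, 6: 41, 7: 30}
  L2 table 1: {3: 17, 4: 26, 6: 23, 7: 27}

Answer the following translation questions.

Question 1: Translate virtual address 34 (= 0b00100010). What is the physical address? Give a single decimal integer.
vaddr = 34 = 0b00100010
Split: l1_idx=0, l2_idx=4, offset=2
L1[0] = 0
L2[0][4] = 33
paddr = 33 * 8 + 2 = 266

Answer: 266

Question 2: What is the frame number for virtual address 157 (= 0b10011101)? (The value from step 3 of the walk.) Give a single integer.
vaddr = 157: l1_idx=2, l2_idx=3
L1[2] = 1; L2[1][3] = 17

Answer: 17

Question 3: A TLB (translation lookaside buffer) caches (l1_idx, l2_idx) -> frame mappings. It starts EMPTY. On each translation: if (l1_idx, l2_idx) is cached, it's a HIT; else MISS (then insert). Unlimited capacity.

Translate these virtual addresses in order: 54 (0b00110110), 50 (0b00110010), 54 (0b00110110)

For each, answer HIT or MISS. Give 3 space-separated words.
vaddr=54: (0,6) not in TLB -> MISS, insert
vaddr=50: (0,6) in TLB -> HIT
vaddr=54: (0,6) in TLB -> HIT

Answer: MISS HIT HIT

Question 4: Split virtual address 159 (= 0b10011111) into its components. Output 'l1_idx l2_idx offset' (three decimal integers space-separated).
vaddr = 159 = 0b10011111
  top 2 bits -> l1_idx = 2
  next 3 bits -> l2_idx = 3
  bottom 3 bits -> offset = 7

Answer: 2 3 7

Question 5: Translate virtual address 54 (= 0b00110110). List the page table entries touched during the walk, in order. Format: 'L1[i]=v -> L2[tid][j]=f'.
vaddr = 54 = 0b00110110
Split: l1_idx=0, l2_idx=6, offset=6

Answer: L1[0]=0 -> L2[0][6]=41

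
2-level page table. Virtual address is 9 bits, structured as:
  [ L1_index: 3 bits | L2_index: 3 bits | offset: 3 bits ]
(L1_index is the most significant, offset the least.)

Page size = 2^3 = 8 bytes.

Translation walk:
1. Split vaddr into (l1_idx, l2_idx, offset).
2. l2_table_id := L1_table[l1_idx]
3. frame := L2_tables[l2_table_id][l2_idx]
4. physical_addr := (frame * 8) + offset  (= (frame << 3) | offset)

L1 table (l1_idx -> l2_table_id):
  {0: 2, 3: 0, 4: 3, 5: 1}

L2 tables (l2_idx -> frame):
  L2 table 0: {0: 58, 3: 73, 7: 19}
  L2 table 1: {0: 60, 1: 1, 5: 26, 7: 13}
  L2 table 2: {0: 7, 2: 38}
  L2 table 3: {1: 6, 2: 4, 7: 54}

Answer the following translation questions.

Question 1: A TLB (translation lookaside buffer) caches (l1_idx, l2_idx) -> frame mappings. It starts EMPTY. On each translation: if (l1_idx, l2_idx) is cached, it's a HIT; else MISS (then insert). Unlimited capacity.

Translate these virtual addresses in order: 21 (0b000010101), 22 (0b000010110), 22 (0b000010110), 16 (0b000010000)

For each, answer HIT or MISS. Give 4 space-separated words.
Answer: MISS HIT HIT HIT

Derivation:
vaddr=21: (0,2) not in TLB -> MISS, insert
vaddr=22: (0,2) in TLB -> HIT
vaddr=22: (0,2) in TLB -> HIT
vaddr=16: (0,2) in TLB -> HIT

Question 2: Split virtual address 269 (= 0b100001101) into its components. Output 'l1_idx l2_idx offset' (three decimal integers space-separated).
vaddr = 269 = 0b100001101
  top 3 bits -> l1_idx = 4
  next 3 bits -> l2_idx = 1
  bottom 3 bits -> offset = 5

Answer: 4 1 5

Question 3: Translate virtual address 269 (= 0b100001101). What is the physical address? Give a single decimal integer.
vaddr = 269 = 0b100001101
Split: l1_idx=4, l2_idx=1, offset=5
L1[4] = 3
L2[3][1] = 6
paddr = 6 * 8 + 5 = 53

Answer: 53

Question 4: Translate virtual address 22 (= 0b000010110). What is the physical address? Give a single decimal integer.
Answer: 310

Derivation:
vaddr = 22 = 0b000010110
Split: l1_idx=0, l2_idx=2, offset=6
L1[0] = 2
L2[2][2] = 38
paddr = 38 * 8 + 6 = 310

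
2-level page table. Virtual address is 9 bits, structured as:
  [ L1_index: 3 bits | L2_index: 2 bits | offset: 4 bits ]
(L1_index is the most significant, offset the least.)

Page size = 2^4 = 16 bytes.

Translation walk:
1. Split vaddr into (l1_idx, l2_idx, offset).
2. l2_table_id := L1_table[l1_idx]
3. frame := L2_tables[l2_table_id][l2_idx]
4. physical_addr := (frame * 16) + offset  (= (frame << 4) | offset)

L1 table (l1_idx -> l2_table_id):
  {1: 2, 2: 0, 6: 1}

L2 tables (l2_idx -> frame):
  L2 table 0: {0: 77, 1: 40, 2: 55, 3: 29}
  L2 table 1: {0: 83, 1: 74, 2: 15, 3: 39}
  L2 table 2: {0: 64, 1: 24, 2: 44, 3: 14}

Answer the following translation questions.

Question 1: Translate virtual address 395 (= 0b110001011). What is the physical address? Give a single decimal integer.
Answer: 1339

Derivation:
vaddr = 395 = 0b110001011
Split: l1_idx=6, l2_idx=0, offset=11
L1[6] = 1
L2[1][0] = 83
paddr = 83 * 16 + 11 = 1339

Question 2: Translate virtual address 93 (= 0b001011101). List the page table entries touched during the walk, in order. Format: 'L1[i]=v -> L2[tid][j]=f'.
vaddr = 93 = 0b001011101
Split: l1_idx=1, l2_idx=1, offset=13

Answer: L1[1]=2 -> L2[2][1]=24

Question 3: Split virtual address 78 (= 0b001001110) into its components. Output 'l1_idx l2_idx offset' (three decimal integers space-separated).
vaddr = 78 = 0b001001110
  top 3 bits -> l1_idx = 1
  next 2 bits -> l2_idx = 0
  bottom 4 bits -> offset = 14

Answer: 1 0 14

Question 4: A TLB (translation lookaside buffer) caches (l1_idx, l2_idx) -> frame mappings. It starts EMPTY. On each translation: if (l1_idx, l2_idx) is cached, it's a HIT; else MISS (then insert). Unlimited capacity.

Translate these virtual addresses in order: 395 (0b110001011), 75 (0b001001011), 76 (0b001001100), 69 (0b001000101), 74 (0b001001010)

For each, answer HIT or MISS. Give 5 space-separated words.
Answer: MISS MISS HIT HIT HIT

Derivation:
vaddr=395: (6,0) not in TLB -> MISS, insert
vaddr=75: (1,0) not in TLB -> MISS, insert
vaddr=76: (1,0) in TLB -> HIT
vaddr=69: (1,0) in TLB -> HIT
vaddr=74: (1,0) in TLB -> HIT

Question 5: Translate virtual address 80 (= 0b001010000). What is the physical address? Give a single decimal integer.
vaddr = 80 = 0b001010000
Split: l1_idx=1, l2_idx=1, offset=0
L1[1] = 2
L2[2][1] = 24
paddr = 24 * 16 + 0 = 384

Answer: 384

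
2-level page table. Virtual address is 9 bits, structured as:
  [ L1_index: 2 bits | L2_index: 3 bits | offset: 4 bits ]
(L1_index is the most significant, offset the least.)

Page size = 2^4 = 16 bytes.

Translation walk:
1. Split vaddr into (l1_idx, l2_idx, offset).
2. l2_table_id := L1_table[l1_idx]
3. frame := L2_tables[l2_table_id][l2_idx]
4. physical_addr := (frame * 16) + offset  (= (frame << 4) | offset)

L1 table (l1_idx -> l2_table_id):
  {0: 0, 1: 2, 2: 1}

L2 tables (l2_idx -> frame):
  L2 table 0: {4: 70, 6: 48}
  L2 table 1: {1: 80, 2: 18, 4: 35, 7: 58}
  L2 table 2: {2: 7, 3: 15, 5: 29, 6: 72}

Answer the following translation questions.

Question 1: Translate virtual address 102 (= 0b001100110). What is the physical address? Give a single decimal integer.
vaddr = 102 = 0b001100110
Split: l1_idx=0, l2_idx=6, offset=6
L1[0] = 0
L2[0][6] = 48
paddr = 48 * 16 + 6 = 774

Answer: 774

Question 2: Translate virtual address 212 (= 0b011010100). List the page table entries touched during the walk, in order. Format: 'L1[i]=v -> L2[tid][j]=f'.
Answer: L1[1]=2 -> L2[2][5]=29

Derivation:
vaddr = 212 = 0b011010100
Split: l1_idx=1, l2_idx=5, offset=4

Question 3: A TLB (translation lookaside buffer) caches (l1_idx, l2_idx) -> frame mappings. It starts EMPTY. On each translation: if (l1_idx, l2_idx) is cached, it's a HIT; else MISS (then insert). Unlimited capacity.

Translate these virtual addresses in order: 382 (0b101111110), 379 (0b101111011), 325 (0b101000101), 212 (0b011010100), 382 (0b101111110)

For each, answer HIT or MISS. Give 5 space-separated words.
vaddr=382: (2,7) not in TLB -> MISS, insert
vaddr=379: (2,7) in TLB -> HIT
vaddr=325: (2,4) not in TLB -> MISS, insert
vaddr=212: (1,5) not in TLB -> MISS, insert
vaddr=382: (2,7) in TLB -> HIT

Answer: MISS HIT MISS MISS HIT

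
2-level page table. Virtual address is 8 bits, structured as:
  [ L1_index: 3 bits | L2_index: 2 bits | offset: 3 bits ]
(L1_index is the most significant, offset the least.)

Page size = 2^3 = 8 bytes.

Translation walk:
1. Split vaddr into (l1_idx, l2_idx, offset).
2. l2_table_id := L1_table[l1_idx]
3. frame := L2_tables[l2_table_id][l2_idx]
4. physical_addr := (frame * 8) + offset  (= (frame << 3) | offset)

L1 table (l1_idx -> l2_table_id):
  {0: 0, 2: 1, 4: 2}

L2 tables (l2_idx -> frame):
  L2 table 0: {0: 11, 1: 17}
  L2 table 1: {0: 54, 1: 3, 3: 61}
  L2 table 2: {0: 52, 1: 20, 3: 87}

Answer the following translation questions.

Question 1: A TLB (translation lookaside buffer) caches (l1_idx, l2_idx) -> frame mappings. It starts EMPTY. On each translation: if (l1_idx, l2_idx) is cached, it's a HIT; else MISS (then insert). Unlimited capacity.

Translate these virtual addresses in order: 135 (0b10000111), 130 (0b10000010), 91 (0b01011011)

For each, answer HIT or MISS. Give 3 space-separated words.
Answer: MISS HIT MISS

Derivation:
vaddr=135: (4,0) not in TLB -> MISS, insert
vaddr=130: (4,0) in TLB -> HIT
vaddr=91: (2,3) not in TLB -> MISS, insert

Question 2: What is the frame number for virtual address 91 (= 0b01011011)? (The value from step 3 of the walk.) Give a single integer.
vaddr = 91: l1_idx=2, l2_idx=3
L1[2] = 1; L2[1][3] = 61

Answer: 61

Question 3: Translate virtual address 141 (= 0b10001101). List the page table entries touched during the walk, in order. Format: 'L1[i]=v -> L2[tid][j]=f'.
vaddr = 141 = 0b10001101
Split: l1_idx=4, l2_idx=1, offset=5

Answer: L1[4]=2 -> L2[2][1]=20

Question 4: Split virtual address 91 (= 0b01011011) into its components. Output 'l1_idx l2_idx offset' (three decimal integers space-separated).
Answer: 2 3 3

Derivation:
vaddr = 91 = 0b01011011
  top 3 bits -> l1_idx = 2
  next 2 bits -> l2_idx = 3
  bottom 3 bits -> offset = 3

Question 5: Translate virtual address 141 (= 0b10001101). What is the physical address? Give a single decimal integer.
vaddr = 141 = 0b10001101
Split: l1_idx=4, l2_idx=1, offset=5
L1[4] = 2
L2[2][1] = 20
paddr = 20 * 8 + 5 = 165

Answer: 165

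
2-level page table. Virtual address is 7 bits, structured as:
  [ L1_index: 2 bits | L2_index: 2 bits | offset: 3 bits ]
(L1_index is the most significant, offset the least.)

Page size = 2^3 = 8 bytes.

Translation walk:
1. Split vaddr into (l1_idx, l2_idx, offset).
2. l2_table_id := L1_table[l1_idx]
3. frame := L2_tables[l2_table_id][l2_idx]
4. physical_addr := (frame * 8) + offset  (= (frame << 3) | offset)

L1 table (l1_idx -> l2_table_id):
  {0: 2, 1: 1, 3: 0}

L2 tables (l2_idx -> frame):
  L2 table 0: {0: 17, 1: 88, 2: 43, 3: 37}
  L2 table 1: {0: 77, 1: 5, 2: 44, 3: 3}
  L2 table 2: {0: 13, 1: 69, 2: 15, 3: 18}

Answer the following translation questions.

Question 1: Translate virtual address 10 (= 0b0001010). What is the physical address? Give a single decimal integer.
vaddr = 10 = 0b0001010
Split: l1_idx=0, l2_idx=1, offset=2
L1[0] = 2
L2[2][1] = 69
paddr = 69 * 8 + 2 = 554

Answer: 554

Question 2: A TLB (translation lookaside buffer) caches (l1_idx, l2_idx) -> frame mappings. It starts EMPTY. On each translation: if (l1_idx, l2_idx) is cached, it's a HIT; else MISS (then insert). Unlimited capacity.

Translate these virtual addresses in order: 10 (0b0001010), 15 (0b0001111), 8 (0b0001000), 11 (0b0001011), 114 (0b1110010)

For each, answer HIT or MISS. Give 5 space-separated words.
vaddr=10: (0,1) not in TLB -> MISS, insert
vaddr=15: (0,1) in TLB -> HIT
vaddr=8: (0,1) in TLB -> HIT
vaddr=11: (0,1) in TLB -> HIT
vaddr=114: (3,2) not in TLB -> MISS, insert

Answer: MISS HIT HIT HIT MISS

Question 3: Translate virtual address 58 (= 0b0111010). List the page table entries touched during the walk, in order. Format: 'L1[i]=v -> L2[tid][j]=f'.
Answer: L1[1]=1 -> L2[1][3]=3

Derivation:
vaddr = 58 = 0b0111010
Split: l1_idx=1, l2_idx=3, offset=2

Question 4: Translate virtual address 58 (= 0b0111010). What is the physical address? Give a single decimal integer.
vaddr = 58 = 0b0111010
Split: l1_idx=1, l2_idx=3, offset=2
L1[1] = 1
L2[1][3] = 3
paddr = 3 * 8 + 2 = 26

Answer: 26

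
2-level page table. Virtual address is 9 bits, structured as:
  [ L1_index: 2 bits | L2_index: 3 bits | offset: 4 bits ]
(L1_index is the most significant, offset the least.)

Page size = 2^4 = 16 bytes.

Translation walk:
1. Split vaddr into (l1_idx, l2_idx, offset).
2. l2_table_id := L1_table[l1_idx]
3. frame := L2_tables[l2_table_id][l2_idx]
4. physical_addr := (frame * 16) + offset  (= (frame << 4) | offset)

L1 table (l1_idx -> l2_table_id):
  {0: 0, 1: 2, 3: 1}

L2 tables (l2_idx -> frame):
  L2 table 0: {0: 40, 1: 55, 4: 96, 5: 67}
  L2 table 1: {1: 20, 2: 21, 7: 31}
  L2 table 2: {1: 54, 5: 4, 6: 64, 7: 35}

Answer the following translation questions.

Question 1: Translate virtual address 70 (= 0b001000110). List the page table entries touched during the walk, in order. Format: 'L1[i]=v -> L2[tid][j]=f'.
vaddr = 70 = 0b001000110
Split: l1_idx=0, l2_idx=4, offset=6

Answer: L1[0]=0 -> L2[0][4]=96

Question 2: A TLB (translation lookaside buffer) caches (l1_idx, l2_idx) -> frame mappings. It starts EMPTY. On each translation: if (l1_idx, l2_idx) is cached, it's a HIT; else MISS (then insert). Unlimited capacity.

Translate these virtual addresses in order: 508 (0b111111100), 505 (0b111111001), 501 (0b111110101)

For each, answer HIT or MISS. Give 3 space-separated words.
Answer: MISS HIT HIT

Derivation:
vaddr=508: (3,7) not in TLB -> MISS, insert
vaddr=505: (3,7) in TLB -> HIT
vaddr=501: (3,7) in TLB -> HIT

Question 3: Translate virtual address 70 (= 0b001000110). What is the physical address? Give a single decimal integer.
vaddr = 70 = 0b001000110
Split: l1_idx=0, l2_idx=4, offset=6
L1[0] = 0
L2[0][4] = 96
paddr = 96 * 16 + 6 = 1542

Answer: 1542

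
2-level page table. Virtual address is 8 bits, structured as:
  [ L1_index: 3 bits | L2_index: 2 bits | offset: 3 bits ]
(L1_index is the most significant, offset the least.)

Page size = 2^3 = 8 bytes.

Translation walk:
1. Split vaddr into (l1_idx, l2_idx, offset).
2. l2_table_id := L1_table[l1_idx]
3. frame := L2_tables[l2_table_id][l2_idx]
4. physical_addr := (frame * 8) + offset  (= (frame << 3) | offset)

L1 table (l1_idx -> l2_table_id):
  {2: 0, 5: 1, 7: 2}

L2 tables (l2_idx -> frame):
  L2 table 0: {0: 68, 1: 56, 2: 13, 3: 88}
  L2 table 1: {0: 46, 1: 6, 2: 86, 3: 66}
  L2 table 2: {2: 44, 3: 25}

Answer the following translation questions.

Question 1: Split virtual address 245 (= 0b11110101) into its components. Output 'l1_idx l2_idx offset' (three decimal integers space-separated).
vaddr = 245 = 0b11110101
  top 3 bits -> l1_idx = 7
  next 2 bits -> l2_idx = 2
  bottom 3 bits -> offset = 5

Answer: 7 2 5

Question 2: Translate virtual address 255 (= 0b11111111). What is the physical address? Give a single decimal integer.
Answer: 207

Derivation:
vaddr = 255 = 0b11111111
Split: l1_idx=7, l2_idx=3, offset=7
L1[7] = 2
L2[2][3] = 25
paddr = 25 * 8 + 7 = 207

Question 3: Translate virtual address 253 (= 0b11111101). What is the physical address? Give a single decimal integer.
Answer: 205

Derivation:
vaddr = 253 = 0b11111101
Split: l1_idx=7, l2_idx=3, offset=5
L1[7] = 2
L2[2][3] = 25
paddr = 25 * 8 + 5 = 205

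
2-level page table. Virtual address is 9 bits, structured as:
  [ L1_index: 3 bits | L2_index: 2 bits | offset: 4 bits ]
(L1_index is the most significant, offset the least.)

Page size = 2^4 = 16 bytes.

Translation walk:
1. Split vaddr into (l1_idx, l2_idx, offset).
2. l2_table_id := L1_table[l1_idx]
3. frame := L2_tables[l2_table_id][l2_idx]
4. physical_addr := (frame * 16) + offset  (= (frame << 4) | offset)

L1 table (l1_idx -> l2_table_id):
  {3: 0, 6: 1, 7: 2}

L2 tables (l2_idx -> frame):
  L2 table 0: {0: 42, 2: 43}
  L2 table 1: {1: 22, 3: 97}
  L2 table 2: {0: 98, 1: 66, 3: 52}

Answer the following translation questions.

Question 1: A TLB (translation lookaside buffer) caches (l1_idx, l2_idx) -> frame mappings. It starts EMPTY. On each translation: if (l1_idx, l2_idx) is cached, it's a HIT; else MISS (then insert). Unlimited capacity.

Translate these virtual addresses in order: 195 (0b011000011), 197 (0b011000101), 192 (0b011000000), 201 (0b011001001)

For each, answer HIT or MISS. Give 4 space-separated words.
Answer: MISS HIT HIT HIT

Derivation:
vaddr=195: (3,0) not in TLB -> MISS, insert
vaddr=197: (3,0) in TLB -> HIT
vaddr=192: (3,0) in TLB -> HIT
vaddr=201: (3,0) in TLB -> HIT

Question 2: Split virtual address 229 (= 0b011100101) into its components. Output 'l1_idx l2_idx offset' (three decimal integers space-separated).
Answer: 3 2 5

Derivation:
vaddr = 229 = 0b011100101
  top 3 bits -> l1_idx = 3
  next 2 bits -> l2_idx = 2
  bottom 4 bits -> offset = 5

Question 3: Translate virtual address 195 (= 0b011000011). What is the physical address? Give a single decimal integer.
vaddr = 195 = 0b011000011
Split: l1_idx=3, l2_idx=0, offset=3
L1[3] = 0
L2[0][0] = 42
paddr = 42 * 16 + 3 = 675

Answer: 675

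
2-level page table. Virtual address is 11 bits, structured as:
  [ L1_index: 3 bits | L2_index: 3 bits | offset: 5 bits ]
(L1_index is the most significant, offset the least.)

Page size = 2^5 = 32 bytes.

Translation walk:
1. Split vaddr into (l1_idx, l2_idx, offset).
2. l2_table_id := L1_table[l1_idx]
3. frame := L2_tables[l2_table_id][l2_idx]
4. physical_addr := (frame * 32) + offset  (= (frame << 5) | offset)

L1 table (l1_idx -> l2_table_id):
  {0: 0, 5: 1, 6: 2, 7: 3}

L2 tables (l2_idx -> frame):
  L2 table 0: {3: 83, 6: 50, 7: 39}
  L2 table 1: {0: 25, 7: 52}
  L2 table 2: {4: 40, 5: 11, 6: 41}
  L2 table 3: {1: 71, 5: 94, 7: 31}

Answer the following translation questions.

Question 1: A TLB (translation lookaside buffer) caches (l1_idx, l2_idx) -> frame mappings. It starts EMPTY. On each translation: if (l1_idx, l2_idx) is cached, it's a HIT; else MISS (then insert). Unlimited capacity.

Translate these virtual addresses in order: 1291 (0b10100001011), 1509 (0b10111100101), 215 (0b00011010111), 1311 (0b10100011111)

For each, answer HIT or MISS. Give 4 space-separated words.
Answer: MISS MISS MISS HIT

Derivation:
vaddr=1291: (5,0) not in TLB -> MISS, insert
vaddr=1509: (5,7) not in TLB -> MISS, insert
vaddr=215: (0,6) not in TLB -> MISS, insert
vaddr=1311: (5,0) in TLB -> HIT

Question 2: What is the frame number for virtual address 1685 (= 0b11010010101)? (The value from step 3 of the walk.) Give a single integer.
vaddr = 1685: l1_idx=6, l2_idx=4
L1[6] = 2; L2[2][4] = 40

Answer: 40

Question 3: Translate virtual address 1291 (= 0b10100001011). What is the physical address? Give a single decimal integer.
vaddr = 1291 = 0b10100001011
Split: l1_idx=5, l2_idx=0, offset=11
L1[5] = 1
L2[1][0] = 25
paddr = 25 * 32 + 11 = 811

Answer: 811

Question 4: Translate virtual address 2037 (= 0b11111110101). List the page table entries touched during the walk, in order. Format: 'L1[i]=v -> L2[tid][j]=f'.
vaddr = 2037 = 0b11111110101
Split: l1_idx=7, l2_idx=7, offset=21

Answer: L1[7]=3 -> L2[3][7]=31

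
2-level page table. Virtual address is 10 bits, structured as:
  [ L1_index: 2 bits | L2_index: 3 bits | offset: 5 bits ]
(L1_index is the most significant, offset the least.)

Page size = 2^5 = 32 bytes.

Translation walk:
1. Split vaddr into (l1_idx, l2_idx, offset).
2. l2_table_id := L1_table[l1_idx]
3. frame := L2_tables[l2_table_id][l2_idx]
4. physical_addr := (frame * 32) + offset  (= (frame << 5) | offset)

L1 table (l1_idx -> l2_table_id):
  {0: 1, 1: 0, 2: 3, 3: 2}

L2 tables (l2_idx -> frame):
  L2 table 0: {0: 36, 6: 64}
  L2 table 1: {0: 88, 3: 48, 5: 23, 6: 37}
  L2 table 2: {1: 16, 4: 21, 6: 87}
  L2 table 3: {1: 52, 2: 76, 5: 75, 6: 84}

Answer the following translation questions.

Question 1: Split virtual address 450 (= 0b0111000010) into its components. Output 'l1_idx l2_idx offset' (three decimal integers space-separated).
Answer: 1 6 2

Derivation:
vaddr = 450 = 0b0111000010
  top 2 bits -> l1_idx = 1
  next 3 bits -> l2_idx = 6
  bottom 5 bits -> offset = 2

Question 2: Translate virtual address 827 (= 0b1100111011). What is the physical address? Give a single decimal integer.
vaddr = 827 = 0b1100111011
Split: l1_idx=3, l2_idx=1, offset=27
L1[3] = 2
L2[2][1] = 16
paddr = 16 * 32 + 27 = 539

Answer: 539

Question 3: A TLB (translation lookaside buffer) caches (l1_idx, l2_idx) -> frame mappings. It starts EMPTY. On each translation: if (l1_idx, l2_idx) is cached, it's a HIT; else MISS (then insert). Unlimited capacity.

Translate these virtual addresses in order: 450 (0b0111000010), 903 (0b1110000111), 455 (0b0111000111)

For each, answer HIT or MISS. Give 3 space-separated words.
vaddr=450: (1,6) not in TLB -> MISS, insert
vaddr=903: (3,4) not in TLB -> MISS, insert
vaddr=455: (1,6) in TLB -> HIT

Answer: MISS MISS HIT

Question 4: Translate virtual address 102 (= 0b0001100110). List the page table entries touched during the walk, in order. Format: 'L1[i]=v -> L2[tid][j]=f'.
Answer: L1[0]=1 -> L2[1][3]=48

Derivation:
vaddr = 102 = 0b0001100110
Split: l1_idx=0, l2_idx=3, offset=6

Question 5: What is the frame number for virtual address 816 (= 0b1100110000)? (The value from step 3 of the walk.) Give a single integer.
vaddr = 816: l1_idx=3, l2_idx=1
L1[3] = 2; L2[2][1] = 16

Answer: 16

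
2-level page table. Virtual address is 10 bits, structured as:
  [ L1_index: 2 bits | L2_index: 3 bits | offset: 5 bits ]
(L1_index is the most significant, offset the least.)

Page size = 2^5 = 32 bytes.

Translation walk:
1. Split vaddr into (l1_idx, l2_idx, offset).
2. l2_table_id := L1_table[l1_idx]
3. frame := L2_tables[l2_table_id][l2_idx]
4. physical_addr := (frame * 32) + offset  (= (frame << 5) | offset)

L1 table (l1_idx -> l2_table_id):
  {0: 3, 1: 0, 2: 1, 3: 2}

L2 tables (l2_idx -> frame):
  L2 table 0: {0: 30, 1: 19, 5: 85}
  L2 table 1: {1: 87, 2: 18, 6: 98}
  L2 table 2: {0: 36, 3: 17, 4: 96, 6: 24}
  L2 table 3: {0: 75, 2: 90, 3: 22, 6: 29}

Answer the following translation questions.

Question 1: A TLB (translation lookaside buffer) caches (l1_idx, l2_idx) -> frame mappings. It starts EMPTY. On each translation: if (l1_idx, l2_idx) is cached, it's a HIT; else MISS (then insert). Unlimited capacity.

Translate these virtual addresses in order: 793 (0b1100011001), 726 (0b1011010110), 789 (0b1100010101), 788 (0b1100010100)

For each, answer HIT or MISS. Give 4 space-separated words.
vaddr=793: (3,0) not in TLB -> MISS, insert
vaddr=726: (2,6) not in TLB -> MISS, insert
vaddr=789: (3,0) in TLB -> HIT
vaddr=788: (3,0) in TLB -> HIT

Answer: MISS MISS HIT HIT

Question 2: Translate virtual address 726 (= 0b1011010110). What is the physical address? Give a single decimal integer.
vaddr = 726 = 0b1011010110
Split: l1_idx=2, l2_idx=6, offset=22
L1[2] = 1
L2[1][6] = 98
paddr = 98 * 32 + 22 = 3158

Answer: 3158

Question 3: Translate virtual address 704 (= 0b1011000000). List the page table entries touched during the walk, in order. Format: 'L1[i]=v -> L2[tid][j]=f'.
Answer: L1[2]=1 -> L2[1][6]=98

Derivation:
vaddr = 704 = 0b1011000000
Split: l1_idx=2, l2_idx=6, offset=0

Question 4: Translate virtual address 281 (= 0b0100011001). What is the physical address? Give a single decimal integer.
Answer: 985

Derivation:
vaddr = 281 = 0b0100011001
Split: l1_idx=1, l2_idx=0, offset=25
L1[1] = 0
L2[0][0] = 30
paddr = 30 * 32 + 25 = 985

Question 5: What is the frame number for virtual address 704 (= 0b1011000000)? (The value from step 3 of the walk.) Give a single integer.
Answer: 98

Derivation:
vaddr = 704: l1_idx=2, l2_idx=6
L1[2] = 1; L2[1][6] = 98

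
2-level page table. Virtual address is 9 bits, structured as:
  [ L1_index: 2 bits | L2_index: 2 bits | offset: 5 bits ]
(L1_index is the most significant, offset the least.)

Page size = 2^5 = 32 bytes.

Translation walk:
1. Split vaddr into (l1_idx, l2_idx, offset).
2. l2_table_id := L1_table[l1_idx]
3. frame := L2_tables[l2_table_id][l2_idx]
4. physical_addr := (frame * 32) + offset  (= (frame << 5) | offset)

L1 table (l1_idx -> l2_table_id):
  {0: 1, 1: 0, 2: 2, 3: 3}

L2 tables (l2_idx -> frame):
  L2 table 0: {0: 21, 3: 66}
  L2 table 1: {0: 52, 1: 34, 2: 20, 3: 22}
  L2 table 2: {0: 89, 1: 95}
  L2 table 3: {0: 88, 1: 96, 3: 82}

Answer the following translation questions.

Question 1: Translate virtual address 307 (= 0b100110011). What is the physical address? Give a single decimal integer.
Answer: 3059

Derivation:
vaddr = 307 = 0b100110011
Split: l1_idx=2, l2_idx=1, offset=19
L1[2] = 2
L2[2][1] = 95
paddr = 95 * 32 + 19 = 3059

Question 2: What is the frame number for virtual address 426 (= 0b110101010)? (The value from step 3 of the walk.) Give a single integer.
Answer: 96

Derivation:
vaddr = 426: l1_idx=3, l2_idx=1
L1[3] = 3; L2[3][1] = 96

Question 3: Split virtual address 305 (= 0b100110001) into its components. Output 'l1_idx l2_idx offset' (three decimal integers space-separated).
vaddr = 305 = 0b100110001
  top 2 bits -> l1_idx = 2
  next 2 bits -> l2_idx = 1
  bottom 5 bits -> offset = 17

Answer: 2 1 17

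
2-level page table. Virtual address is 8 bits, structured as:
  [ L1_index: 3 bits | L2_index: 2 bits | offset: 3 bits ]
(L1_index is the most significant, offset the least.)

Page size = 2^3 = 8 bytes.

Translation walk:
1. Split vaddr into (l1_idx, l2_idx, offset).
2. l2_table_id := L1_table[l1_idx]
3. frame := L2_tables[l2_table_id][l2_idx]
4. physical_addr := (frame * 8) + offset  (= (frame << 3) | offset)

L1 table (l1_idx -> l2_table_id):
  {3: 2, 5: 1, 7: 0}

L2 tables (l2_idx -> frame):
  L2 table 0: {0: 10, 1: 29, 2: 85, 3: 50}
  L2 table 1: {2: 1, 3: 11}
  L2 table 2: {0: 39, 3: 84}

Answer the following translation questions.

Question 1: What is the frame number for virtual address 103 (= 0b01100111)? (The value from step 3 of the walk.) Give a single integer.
vaddr = 103: l1_idx=3, l2_idx=0
L1[3] = 2; L2[2][0] = 39

Answer: 39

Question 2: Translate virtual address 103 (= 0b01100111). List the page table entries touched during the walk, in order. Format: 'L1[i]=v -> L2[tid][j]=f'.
Answer: L1[3]=2 -> L2[2][0]=39

Derivation:
vaddr = 103 = 0b01100111
Split: l1_idx=3, l2_idx=0, offset=7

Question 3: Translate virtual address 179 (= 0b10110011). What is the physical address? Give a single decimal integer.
vaddr = 179 = 0b10110011
Split: l1_idx=5, l2_idx=2, offset=3
L1[5] = 1
L2[1][2] = 1
paddr = 1 * 8 + 3 = 11

Answer: 11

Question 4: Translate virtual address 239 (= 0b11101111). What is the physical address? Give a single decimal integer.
Answer: 239

Derivation:
vaddr = 239 = 0b11101111
Split: l1_idx=7, l2_idx=1, offset=7
L1[7] = 0
L2[0][1] = 29
paddr = 29 * 8 + 7 = 239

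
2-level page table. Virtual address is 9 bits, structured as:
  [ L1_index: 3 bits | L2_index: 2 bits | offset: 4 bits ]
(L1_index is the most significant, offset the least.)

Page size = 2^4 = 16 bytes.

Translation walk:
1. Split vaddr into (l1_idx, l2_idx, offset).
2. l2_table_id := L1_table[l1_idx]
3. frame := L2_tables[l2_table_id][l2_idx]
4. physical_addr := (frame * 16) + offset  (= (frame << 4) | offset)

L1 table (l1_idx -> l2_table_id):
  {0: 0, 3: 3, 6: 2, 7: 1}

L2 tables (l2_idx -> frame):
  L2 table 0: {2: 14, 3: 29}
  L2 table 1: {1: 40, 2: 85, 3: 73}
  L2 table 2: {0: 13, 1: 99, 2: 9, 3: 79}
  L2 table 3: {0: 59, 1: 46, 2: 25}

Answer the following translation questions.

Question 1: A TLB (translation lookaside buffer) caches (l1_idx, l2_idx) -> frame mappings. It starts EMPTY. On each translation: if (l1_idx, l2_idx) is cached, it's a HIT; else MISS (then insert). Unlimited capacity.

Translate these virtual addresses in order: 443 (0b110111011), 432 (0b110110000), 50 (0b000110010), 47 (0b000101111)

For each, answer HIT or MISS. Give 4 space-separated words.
vaddr=443: (6,3) not in TLB -> MISS, insert
vaddr=432: (6,3) in TLB -> HIT
vaddr=50: (0,3) not in TLB -> MISS, insert
vaddr=47: (0,2) not in TLB -> MISS, insert

Answer: MISS HIT MISS MISS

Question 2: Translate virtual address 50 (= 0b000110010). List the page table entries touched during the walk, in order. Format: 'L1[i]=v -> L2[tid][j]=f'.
vaddr = 50 = 0b000110010
Split: l1_idx=0, l2_idx=3, offset=2

Answer: L1[0]=0 -> L2[0][3]=29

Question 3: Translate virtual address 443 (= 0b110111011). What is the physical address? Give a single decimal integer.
vaddr = 443 = 0b110111011
Split: l1_idx=6, l2_idx=3, offset=11
L1[6] = 2
L2[2][3] = 79
paddr = 79 * 16 + 11 = 1275

Answer: 1275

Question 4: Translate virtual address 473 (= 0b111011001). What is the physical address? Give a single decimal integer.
vaddr = 473 = 0b111011001
Split: l1_idx=7, l2_idx=1, offset=9
L1[7] = 1
L2[1][1] = 40
paddr = 40 * 16 + 9 = 649

Answer: 649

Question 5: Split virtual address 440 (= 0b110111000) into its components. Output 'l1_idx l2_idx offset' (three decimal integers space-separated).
vaddr = 440 = 0b110111000
  top 3 bits -> l1_idx = 6
  next 2 bits -> l2_idx = 3
  bottom 4 bits -> offset = 8

Answer: 6 3 8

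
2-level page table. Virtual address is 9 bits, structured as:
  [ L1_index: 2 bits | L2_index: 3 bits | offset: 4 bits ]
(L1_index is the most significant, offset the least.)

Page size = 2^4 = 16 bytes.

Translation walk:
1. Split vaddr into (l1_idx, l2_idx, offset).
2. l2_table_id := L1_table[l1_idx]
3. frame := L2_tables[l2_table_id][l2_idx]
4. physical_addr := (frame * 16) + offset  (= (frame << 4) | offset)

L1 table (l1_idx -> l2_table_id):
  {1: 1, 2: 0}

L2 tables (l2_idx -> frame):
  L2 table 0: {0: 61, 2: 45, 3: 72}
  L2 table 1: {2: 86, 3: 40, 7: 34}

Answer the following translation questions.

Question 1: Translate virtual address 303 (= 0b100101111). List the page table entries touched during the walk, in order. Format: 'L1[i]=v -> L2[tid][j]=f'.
vaddr = 303 = 0b100101111
Split: l1_idx=2, l2_idx=2, offset=15

Answer: L1[2]=0 -> L2[0][2]=45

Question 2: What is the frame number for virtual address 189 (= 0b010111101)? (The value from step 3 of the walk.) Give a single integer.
vaddr = 189: l1_idx=1, l2_idx=3
L1[1] = 1; L2[1][3] = 40

Answer: 40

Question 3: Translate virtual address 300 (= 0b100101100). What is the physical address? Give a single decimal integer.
vaddr = 300 = 0b100101100
Split: l1_idx=2, l2_idx=2, offset=12
L1[2] = 0
L2[0][2] = 45
paddr = 45 * 16 + 12 = 732

Answer: 732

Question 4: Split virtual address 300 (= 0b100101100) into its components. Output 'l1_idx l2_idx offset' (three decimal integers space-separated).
vaddr = 300 = 0b100101100
  top 2 bits -> l1_idx = 2
  next 3 bits -> l2_idx = 2
  bottom 4 bits -> offset = 12

Answer: 2 2 12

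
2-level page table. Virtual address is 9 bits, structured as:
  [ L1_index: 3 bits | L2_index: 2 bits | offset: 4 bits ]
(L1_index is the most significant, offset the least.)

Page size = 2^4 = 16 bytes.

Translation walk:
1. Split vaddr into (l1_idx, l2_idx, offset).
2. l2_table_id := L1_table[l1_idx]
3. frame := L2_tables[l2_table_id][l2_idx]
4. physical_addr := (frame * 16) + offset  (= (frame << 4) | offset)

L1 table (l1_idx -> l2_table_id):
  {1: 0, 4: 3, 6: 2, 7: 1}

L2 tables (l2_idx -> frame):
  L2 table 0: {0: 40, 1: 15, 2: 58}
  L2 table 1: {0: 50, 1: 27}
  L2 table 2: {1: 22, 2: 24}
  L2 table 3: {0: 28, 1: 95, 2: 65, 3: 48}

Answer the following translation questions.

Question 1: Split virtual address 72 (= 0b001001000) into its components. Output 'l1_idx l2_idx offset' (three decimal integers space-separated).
Answer: 1 0 8

Derivation:
vaddr = 72 = 0b001001000
  top 3 bits -> l1_idx = 1
  next 2 bits -> l2_idx = 0
  bottom 4 bits -> offset = 8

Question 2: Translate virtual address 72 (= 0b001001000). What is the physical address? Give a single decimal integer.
Answer: 648

Derivation:
vaddr = 72 = 0b001001000
Split: l1_idx=1, l2_idx=0, offset=8
L1[1] = 0
L2[0][0] = 40
paddr = 40 * 16 + 8 = 648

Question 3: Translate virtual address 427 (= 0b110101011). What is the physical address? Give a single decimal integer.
Answer: 395

Derivation:
vaddr = 427 = 0b110101011
Split: l1_idx=6, l2_idx=2, offset=11
L1[6] = 2
L2[2][2] = 24
paddr = 24 * 16 + 11 = 395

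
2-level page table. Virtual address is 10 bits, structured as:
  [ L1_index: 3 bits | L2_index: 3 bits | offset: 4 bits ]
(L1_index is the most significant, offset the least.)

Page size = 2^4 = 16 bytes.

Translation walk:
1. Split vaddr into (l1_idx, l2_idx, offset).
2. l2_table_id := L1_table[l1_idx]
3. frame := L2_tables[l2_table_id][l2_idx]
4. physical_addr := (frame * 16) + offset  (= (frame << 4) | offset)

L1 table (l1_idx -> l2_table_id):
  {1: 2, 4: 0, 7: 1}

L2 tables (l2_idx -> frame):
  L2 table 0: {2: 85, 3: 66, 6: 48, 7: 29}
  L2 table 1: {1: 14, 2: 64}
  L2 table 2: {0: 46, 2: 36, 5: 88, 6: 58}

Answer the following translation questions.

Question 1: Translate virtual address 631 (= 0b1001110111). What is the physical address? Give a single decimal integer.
Answer: 471

Derivation:
vaddr = 631 = 0b1001110111
Split: l1_idx=4, l2_idx=7, offset=7
L1[4] = 0
L2[0][7] = 29
paddr = 29 * 16 + 7 = 471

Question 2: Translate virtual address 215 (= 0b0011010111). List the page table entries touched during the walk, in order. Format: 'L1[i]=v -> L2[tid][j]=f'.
Answer: L1[1]=2 -> L2[2][5]=88

Derivation:
vaddr = 215 = 0b0011010111
Split: l1_idx=1, l2_idx=5, offset=7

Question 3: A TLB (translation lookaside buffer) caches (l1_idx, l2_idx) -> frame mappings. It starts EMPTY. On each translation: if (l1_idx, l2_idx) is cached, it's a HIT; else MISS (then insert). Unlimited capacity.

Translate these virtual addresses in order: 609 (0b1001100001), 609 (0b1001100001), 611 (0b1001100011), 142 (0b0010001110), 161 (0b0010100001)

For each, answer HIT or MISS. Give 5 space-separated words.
vaddr=609: (4,6) not in TLB -> MISS, insert
vaddr=609: (4,6) in TLB -> HIT
vaddr=611: (4,6) in TLB -> HIT
vaddr=142: (1,0) not in TLB -> MISS, insert
vaddr=161: (1,2) not in TLB -> MISS, insert

Answer: MISS HIT HIT MISS MISS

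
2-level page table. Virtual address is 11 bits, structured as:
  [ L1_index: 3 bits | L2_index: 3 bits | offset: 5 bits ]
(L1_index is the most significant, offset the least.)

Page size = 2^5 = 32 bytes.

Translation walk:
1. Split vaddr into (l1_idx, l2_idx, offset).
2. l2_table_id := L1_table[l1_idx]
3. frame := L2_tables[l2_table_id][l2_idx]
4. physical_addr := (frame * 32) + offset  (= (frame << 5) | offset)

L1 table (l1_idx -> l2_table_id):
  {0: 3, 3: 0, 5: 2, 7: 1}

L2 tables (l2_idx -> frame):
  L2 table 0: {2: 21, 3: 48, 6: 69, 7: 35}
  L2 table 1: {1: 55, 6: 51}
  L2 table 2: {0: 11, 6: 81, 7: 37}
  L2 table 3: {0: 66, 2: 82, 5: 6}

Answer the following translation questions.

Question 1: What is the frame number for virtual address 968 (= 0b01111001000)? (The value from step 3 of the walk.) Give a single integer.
vaddr = 968: l1_idx=3, l2_idx=6
L1[3] = 0; L2[0][6] = 69

Answer: 69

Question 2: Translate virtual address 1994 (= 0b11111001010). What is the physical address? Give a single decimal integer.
Answer: 1642

Derivation:
vaddr = 1994 = 0b11111001010
Split: l1_idx=7, l2_idx=6, offset=10
L1[7] = 1
L2[1][6] = 51
paddr = 51 * 32 + 10 = 1642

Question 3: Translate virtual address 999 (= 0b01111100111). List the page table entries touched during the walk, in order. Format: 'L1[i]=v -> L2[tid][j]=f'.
Answer: L1[3]=0 -> L2[0][7]=35

Derivation:
vaddr = 999 = 0b01111100111
Split: l1_idx=3, l2_idx=7, offset=7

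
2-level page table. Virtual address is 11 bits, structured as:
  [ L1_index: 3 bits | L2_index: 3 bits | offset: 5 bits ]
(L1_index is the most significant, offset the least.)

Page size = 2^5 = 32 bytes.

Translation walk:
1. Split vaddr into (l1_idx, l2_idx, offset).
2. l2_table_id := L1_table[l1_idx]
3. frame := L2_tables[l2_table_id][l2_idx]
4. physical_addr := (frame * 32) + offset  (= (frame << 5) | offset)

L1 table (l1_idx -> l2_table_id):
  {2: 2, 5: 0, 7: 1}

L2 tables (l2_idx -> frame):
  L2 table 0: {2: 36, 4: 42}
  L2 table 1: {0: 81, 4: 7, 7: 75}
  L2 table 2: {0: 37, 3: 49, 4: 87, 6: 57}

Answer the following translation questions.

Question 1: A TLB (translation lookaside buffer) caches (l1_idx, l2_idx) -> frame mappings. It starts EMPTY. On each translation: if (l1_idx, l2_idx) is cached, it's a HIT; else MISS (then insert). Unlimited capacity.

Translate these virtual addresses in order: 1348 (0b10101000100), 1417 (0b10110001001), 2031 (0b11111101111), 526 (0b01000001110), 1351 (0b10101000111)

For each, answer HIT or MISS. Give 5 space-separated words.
Answer: MISS MISS MISS MISS HIT

Derivation:
vaddr=1348: (5,2) not in TLB -> MISS, insert
vaddr=1417: (5,4) not in TLB -> MISS, insert
vaddr=2031: (7,7) not in TLB -> MISS, insert
vaddr=526: (2,0) not in TLB -> MISS, insert
vaddr=1351: (5,2) in TLB -> HIT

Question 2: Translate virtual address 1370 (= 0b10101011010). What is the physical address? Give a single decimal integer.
vaddr = 1370 = 0b10101011010
Split: l1_idx=5, l2_idx=2, offset=26
L1[5] = 0
L2[0][2] = 36
paddr = 36 * 32 + 26 = 1178

Answer: 1178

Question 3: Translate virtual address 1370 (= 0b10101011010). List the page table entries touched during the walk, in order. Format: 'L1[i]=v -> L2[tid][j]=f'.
vaddr = 1370 = 0b10101011010
Split: l1_idx=5, l2_idx=2, offset=26

Answer: L1[5]=0 -> L2[0][2]=36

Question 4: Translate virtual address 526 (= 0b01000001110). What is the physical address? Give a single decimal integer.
vaddr = 526 = 0b01000001110
Split: l1_idx=2, l2_idx=0, offset=14
L1[2] = 2
L2[2][0] = 37
paddr = 37 * 32 + 14 = 1198

Answer: 1198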